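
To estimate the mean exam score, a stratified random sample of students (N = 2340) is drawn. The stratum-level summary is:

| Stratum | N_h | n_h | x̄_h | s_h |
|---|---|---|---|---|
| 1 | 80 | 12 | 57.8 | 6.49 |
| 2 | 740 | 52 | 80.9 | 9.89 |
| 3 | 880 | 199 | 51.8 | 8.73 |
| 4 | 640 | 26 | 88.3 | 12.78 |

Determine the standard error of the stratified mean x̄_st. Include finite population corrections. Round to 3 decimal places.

SE(x̄_st) ≈ 0.819

V̂(x̄_st) = Σ W_h² (1 − n_h/N_h) s_h²/n_h, with W_h = N_h/N and N = 2340:
  stratum 1: (80/2340)²·(1 − 12/80)·6.49²/12 = 0.00348719
  stratum 2: (740/2340)²·(1 − 52/740)·9.89²/52 = 0.174895
  stratum 3: (880/2340)²·(1 − 199/880)·8.73²/199 = 0.0419154
  stratum 4: (640/2340)²·(1 − 26/640)·12.78²/26 = 0.450822
V̂(x̄_st) = 0.67112
SE(x̄_st) = √0.67112 = 0.819219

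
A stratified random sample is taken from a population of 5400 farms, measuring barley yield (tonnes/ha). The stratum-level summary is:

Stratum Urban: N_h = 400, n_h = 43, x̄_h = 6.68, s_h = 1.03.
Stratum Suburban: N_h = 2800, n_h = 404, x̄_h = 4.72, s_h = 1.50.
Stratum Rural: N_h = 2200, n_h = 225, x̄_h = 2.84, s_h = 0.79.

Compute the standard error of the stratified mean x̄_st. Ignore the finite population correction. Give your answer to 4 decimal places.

SE(x̄_st) ≈ 0.0458

V̂(x̄_st) = Σ W_h² s_h²/n_h, with W_h = N_h/N and N = 5400:
  stratum Urban: (400/5400)²·1.03²/43 = 0.000135375
  stratum Suburban: (2800/5400)²·1.50²/404 = 0.00149737
  stratum Rural: (2200/5400)²·0.79²/225 = 0.000460394
V̂(x̄_st) = 0.00209314
SE(x̄_st) = √0.00209314 = 0.0457509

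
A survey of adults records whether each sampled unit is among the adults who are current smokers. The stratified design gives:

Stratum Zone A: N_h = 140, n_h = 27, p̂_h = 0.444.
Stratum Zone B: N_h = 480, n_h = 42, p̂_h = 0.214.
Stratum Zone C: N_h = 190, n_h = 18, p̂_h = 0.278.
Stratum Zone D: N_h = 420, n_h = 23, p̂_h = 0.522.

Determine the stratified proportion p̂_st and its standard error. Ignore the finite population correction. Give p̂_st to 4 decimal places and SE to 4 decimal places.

p̂_st ≈ 0.3552, SE ≈ 0.0485

N = 1230; stratum weights W_h = N_h/N.
p̂_st = Σ W_h p̂_h = (140·0.444 + 480·0.214 + 190·0.278 + 420·0.522)/1230 = 0.35524
V̂(p̂_st) = Σ W_h² p̂_h(1−p̂_h)/(n_h−1):
  stratum Zone A: (140/1230)²·0.444·0.556/26 = 0.000123007
  stratum Zone B: (480/1230)²·0.214·0.786/41 = 0.000624777
  stratum Zone C: (190/1230)²·0.278·0.722/17 = 0.000281728
  stratum Zone D: (420/1230)²·0.522·0.478/22 = 0.0013224
V̂(p̂_st) = 0.00235192; SE = √V̂ = 0.0484966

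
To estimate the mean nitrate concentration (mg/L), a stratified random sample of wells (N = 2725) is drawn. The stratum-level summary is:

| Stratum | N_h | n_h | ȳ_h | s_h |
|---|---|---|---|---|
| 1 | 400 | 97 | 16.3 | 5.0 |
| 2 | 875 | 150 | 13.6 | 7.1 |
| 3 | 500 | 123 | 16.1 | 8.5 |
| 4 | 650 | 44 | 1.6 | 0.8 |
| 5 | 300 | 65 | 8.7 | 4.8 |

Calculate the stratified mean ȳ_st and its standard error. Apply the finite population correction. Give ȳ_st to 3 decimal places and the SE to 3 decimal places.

ȳ_st = Σ W_h ȳ_h = (400·16.3 + 875·13.6 + 500·16.1 + 650·1.6 + 300·8.7)/2725 = 11.05321
V̂(ȳ_st) = Σ W_h² (1 − n_h/N_h) s_h²/n_h, with W_h = N_h/N and N = 2725:
  stratum 1: (400/2725)²·(1 − 97/400)·5.0²/97 = 0.00420666
  stratum 2: (875/2725)²·(1 − 150/875)·7.1²/150 = 0.0287103
  stratum 3: (500/2725)²·(1 − 123/500)·8.5²/123 = 0.0149111
  stratum 4: (650/2725)²·(1 − 44/650)·0.8²/44 = 0.000771579
  stratum 5: (300/2725)²·(1 − 65/300)·4.8²/65 = 0.00336531
V̂(ȳ_st) = 0.0519651
SE(ȳ_st) = √0.0519651 = 0.227958

ȳ_st ≈ 11.053, SE ≈ 0.228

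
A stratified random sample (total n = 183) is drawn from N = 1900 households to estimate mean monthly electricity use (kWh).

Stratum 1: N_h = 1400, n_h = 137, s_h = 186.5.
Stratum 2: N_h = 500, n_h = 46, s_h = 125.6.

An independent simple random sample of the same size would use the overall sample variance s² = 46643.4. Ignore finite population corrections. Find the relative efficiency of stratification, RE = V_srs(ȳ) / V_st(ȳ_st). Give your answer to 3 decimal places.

RE ≈ 1.577

V̂(ȳ_st) = Σ W_h² s_h²/n_h, with W_h = N_h/N and N = 1900:
  stratum 1: (1400/1900)²·186.5²/137 = 137.843
  stratum 2: (500/1900)²·125.6²/46 = 23.7495
V_st = 161.593
V_srs = s²/n = 46643.4/183 = 254.882
Relative efficiency = V_srs / V_st = 254.882/161.593 = 1.5773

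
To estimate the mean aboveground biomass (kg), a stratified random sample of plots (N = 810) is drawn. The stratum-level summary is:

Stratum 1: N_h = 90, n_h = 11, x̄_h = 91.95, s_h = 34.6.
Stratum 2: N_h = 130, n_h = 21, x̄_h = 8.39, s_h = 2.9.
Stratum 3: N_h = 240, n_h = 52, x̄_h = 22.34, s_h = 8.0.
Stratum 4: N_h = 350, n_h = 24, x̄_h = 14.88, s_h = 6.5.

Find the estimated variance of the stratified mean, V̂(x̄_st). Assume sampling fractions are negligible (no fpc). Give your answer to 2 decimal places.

V̂(x̄_st) ≈ 1.79

V̂(x̄_st) = Σ W_h² s_h²/n_h, with W_h = N_h/N and N = 810:
  stratum 1: (90/810)²·34.6²/11 = 1.34361
  stratum 2: (130/810)²·2.9²/21 = 0.0103156
  stratum 3: (240/810)²·8.0²/52 = 0.108051
  stratum 4: (350/810)²·6.5²/24 = 0.328686
V̂(x̄_st) = 1.79067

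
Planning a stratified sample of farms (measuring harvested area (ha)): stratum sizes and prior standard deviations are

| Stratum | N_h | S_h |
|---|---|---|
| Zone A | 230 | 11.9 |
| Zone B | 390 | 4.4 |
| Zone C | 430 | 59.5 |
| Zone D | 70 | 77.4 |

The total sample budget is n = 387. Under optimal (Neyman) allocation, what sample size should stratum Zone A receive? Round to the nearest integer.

Neyman allocation: n_h = n · N_h S_h / Σ N_i S_i, with n = 387.
  stratum Zone A: N_h·S_h = 230·11.9 = 2737.00
  stratum Zone B: N_h·S_h = 390·4.4 = 1716.00
  stratum Zone C: N_h·S_h = 430·59.5 = 25585.00
  stratum Zone D: N_h·S_h = 70·77.4 = 5418.00
Σ N_h S_h = 35456.00
n for stratum Zone A = 387·2737.00/35456.00 = 29.874 → 30

30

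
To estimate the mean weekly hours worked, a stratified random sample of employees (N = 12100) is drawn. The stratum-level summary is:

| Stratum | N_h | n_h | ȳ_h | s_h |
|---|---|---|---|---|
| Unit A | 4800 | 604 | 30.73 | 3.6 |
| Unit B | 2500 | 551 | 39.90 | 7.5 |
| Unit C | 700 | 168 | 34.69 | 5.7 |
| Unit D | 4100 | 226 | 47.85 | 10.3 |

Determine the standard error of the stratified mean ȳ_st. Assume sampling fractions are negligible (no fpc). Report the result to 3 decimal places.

SE(ȳ_st) ≈ 0.250

V̂(ȳ_st) = Σ W_h² s_h²/n_h, with W_h = N_h/N and N = 12100:
  stratum Unit A: (4800/12100)²·3.6²/604 = 0.0033766
  stratum Unit B: (2500/12100)²·7.5²/551 = 0.00435793
  stratum Unit C: (700/12100)²·5.7²/168 = 0.000647241
  stratum Unit D: (4100/12100)²·10.3²/226 = 0.0538968
V̂(ȳ_st) = 0.0622786
SE(ȳ_st) = √0.0622786 = 0.249557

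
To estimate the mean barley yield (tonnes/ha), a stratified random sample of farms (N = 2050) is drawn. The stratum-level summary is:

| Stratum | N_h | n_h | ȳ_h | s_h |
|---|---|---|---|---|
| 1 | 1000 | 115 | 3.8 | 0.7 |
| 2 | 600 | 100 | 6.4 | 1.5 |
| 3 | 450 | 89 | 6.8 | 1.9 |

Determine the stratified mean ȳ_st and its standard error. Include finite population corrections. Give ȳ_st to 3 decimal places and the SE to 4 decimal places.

ȳ_st ≈ 5.220, SE ≈ 0.0638

ȳ_st = Σ W_h ȳ_h = (1000·3.8 + 600·6.4 + 450·6.8)/2050 = 5.21951
V̂(ȳ_st) = Σ W_h² (1 − n_h/N_h) s_h²/n_h, with W_h = N_h/N and N = 2050:
  stratum 1: (1000/2050)²·(1 − 115/1000)·0.7²/115 = 0.000897292
  stratum 2: (600/2050)²·(1 − 100/600)·1.5²/100 = 0.00160619
  stratum 3: (450/2050)²·(1 − 89/450)·1.9²/89 = 0.00156794
V̂(ȳ_st) = 0.00407142
SE(ȳ_st) = √0.00407142 = 0.0638077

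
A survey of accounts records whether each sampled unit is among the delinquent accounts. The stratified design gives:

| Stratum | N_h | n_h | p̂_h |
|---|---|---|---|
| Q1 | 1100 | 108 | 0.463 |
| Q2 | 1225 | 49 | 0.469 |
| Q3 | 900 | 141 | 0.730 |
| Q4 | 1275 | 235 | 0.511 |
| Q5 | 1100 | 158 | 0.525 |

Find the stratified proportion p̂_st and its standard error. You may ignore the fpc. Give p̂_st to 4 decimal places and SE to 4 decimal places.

p̂_st ≈ 0.5303, SE ≈ 0.0222

N = 5600; stratum weights W_h = N_h/N.
p̂_st = Σ W_h p̂_h = (1100·0.463 + 1225·0.469 + 900·0.730 + 1275·0.511 + 1100·0.525)/5600 = 0.53033
V̂(p̂_st) = Σ W_h² p̂_h(1−p̂_h)/(n_h−1):
  stratum Q1: (1100/5600)²·0.463·0.537/107 = 8.96563e-05
  stratum Q2: (1225/5600)²·0.469·0.531/48 = 0.000248269
  stratum Q3: (900/5600)²·0.730·0.270/140 = 3.63637e-05
  stratum Q4: (1275/5600)²·0.511·0.489/234 = 5.53552e-05
  stratum Q5: (1100/5600)²·0.525·0.475/157 = 6.12862e-05
V̂(p̂_st) = 0.00049093; SE = √V̂ = 0.0221569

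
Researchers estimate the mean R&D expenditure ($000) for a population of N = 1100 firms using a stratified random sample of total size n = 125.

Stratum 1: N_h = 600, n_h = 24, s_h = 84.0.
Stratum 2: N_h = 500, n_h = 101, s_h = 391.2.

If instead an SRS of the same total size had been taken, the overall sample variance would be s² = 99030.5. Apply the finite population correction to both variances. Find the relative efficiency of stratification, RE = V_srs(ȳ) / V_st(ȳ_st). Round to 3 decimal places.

V̂(ȳ_st) = Σ W_h² (1 − n_h/N_h) s_h²/n_h, with W_h = N_h/N and N = 1100:
  stratum 1: (600/1100)²·(1 − 24/600)·84.0²/24 = 83.9722
  stratum 2: (500/1100)²·(1 − 101/500)·391.2²/101 = 249.824
V_st = 333.796
V_srs = (1 − 125/1100)·99030.5/125 = 702.216
Relative efficiency = V_srs / V_st = 702.216/333.796 = 2.1037

RE ≈ 2.104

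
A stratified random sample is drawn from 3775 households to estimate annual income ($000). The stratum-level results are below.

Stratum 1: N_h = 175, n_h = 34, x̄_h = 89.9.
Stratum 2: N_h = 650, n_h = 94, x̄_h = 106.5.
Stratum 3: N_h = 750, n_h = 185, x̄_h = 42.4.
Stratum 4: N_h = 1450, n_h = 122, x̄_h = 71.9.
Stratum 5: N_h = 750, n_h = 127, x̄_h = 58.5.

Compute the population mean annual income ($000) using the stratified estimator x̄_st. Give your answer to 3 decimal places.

N = Σ N_h = 3775. Stratum weights W_h = N_h/N.
x̄_st = (175·89.9 + 650·106.5 + 750·42.4 + 1450·71.9 + 750·58.5) / 3775 = 70.16887

x̄_st ≈ 70.169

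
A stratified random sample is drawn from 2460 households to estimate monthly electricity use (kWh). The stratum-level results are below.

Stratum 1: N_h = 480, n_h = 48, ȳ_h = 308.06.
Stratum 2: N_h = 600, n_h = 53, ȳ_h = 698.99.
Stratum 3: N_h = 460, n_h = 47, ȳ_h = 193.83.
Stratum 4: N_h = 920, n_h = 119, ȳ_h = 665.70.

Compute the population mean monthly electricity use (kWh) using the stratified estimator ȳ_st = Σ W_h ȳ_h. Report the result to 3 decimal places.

N = Σ N_h = 2460. Stratum weights W_h = N_h/N.
ȳ_st = (480·308.06 + 600·698.99 + 460·193.83 + 920·665.70) / 2460 = 515.80024

ȳ_st ≈ 515.800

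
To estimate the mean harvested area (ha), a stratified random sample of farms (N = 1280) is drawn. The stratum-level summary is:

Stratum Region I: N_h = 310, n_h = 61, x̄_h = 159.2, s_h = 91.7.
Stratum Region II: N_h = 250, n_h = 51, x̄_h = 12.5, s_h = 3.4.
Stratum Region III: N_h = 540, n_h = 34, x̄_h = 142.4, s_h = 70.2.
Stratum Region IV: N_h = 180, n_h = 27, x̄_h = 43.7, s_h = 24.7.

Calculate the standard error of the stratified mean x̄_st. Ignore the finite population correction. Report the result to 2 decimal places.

SE(x̄_st) ≈ 5.86

V̂(x̄_st) = Σ W_h² s_h²/n_h, with W_h = N_h/N and N = 1280:
  stratum Region I: (310/1280)²·91.7²/61 = 8.0856
  stratum Region II: (250/1280)²·3.4²/51 = 0.00864665
  stratum Region III: (540/1280)²·70.2²/34 = 25.7966
  stratum Region IV: (180/1280)²·24.7²/27 = 0.446843
V̂(x̄_st) = 34.3377
SE(x̄_st) = √34.3377 = 5.85984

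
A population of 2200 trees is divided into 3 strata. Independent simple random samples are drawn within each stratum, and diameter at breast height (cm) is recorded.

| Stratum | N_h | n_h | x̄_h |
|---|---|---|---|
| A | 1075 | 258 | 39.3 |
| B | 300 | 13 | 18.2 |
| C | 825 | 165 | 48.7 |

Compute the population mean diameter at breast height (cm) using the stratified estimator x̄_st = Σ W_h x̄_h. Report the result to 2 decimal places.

N = Σ N_h = 2200. Stratum weights W_h = N_h/N.
x̄_st = (1075·39.3 + 300·18.2 + 825·48.7) / 2200 = 39.9477

x̄_st ≈ 39.95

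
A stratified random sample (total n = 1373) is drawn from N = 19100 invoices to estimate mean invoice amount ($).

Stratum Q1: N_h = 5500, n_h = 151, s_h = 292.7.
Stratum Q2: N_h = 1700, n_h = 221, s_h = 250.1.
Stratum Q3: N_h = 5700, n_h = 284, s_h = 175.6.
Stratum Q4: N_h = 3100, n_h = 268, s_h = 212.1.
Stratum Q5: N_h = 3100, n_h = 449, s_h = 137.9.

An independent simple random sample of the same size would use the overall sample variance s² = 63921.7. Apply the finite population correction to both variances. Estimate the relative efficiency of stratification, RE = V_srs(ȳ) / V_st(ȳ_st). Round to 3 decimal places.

RE ≈ 0.698

V̂(ȳ_st) = Σ W_h² (1 − n_h/N_h) s_h²/n_h, with W_h = N_h/N and N = 19100:
  stratum Q1: (5500/19100)²·(1 − 151/5500)·292.7²/151 = 45.7548
  stratum Q2: (1700/19100)²·(1 − 221/1700)·250.1²/221 = 1.95068
  stratum Q3: (5700/19100)²·(1 − 284/5700)·175.6²/284 = 9.18793
  stratum Q4: (3100/19100)²·(1 − 268/3100)·212.1²/268 = 4.03957
  stratum Q5: (3100/19100)²·(1 − 449/3100)·137.9²/449 = 0.954085
V_st = 61.8871
V_srs = (1 − 1373/19100)·63921.7/1373 = 43.2095
Relative efficiency = V_srs / V_st = 43.2095/61.8871 = 0.6982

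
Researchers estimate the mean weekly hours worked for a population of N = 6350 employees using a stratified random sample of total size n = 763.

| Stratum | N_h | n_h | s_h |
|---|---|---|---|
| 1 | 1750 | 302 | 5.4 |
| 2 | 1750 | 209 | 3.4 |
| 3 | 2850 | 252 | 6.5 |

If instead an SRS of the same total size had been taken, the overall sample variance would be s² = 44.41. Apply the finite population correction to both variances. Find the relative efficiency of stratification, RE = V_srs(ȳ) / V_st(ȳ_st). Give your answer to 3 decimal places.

RE ≈ 1.263

V̂(ȳ_st) = Σ W_h² (1 − n_h/N_h) s_h²/n_h, with W_h = N_h/N and N = 6350:
  stratum 1: (1750/6350)²·(1 − 302/1750)·5.4²/302 = 0.00606792
  stratum 2: (1750/6350)²·(1 − 209/1750)·3.4²/209 = 0.00369917
  stratum 3: (2850/6350)²·(1 − 252/2850)·6.5²/252 = 0.0307867
V_st = 0.0405538
V_srs = (1 − 763/6350)·44.41/763 = 0.0512108
Relative efficiency = V_srs / V_st = 0.0512108/0.0405538 = 1.2628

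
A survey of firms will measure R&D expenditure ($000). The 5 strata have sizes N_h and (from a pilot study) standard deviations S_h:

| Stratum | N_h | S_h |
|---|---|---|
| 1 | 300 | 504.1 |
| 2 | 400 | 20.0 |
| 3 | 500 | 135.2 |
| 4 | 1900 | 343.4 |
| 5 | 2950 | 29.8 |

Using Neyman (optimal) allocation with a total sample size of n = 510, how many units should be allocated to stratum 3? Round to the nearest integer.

36

Neyman allocation: n_h = n · N_h S_h / Σ N_i S_i, with n = 510.
  stratum 1: N_h·S_h = 300·504.1 = 151230.00
  stratum 2: N_h·S_h = 400·20.0 = 8000.00
  stratum 3: N_h·S_h = 500·135.2 = 67600.00
  stratum 4: N_h·S_h = 1900·343.4 = 652460.00
  stratum 5: N_h·S_h = 2950·29.8 = 87910.00
Σ N_h S_h = 967200.00
n for stratum 3 = 510·67600.00/967200.00 = 35.645 → 36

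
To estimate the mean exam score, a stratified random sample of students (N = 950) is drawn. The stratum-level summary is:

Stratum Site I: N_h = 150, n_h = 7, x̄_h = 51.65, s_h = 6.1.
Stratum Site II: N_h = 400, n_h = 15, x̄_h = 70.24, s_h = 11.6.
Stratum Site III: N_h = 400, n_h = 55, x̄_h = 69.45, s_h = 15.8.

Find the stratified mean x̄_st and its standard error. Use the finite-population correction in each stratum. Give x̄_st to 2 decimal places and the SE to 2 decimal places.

x̄_st ≈ 66.97, SE ≈ 1.53

x̄_st = Σ W_h x̄_h = (150·51.65 + 400·70.24 + 400·69.45)/950 = 66.97211
V̂(x̄_st) = Σ W_h² (1 − n_h/N_h) s_h²/n_h, with W_h = N_h/N and N = 950:
  stratum Site I: (150/950)²·(1 − 7/150)·6.1²/7 = 0.12634
  stratum Site II: (400/950)²·(1 − 15/400)·11.6²/15 = 1.53073
  stratum Site III: (400/950)²·(1 − 55/400)·15.8²/55 = 0.694038
V̂(x̄_st) = 2.35111
SE(x̄_st) = √2.35111 = 1.53333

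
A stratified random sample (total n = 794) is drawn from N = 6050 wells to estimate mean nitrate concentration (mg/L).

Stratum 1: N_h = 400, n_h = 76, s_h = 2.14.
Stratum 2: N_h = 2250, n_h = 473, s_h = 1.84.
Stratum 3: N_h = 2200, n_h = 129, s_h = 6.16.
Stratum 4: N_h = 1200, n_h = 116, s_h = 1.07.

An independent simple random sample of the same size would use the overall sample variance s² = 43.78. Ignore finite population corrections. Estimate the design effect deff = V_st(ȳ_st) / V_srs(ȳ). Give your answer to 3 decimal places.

V̂(ȳ_st) = Σ W_h² s_h²/n_h, with W_h = N_h/N and N = 6050:
  stratum 1: (400/6050)²·2.14²/76 = 0.000263404
  stratum 2: (2250/6050)²·1.84²/473 = 0.000989985
  stratum 3: (2200/6050)²·6.16²/129 = 0.0388961
  stratum 4: (1200/6050)²·1.07²/116 = 0.000388295
V_st = 0.0405378
V_srs = s²/n = 43.78/794 = 0.0551385
deff = V_st / V_srs = 0.0405378/0.0551385 = 0.7352

deff ≈ 0.735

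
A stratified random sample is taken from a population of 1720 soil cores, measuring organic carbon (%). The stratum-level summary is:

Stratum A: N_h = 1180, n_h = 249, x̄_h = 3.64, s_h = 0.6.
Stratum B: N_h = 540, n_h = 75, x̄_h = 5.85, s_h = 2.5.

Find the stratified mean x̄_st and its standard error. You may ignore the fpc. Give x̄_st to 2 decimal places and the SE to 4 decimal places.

x̄_st ≈ 4.33, SE ≈ 0.0943

x̄_st = Σ W_h x̄_h = (1180·3.64 + 540·5.85)/1720 = 4.33384
V̂(x̄_st) = Σ W_h² s_h²/n_h, with W_h = N_h/N and N = 1720:
  stratum A: (1180/1720)²·0.6²/249 = 0.000680472
  stratum B: (540/1720)²·2.5²/75 = 0.0082139
V̂(x̄_st) = 0.00889437
SE(x̄_st) = √0.00889437 = 0.09431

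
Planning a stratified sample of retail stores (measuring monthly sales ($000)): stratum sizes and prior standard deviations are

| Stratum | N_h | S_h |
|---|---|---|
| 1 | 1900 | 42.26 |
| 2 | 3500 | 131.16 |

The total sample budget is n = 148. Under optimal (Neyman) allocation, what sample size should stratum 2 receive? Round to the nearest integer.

126

Neyman allocation: n_h = n · N_h S_h / Σ N_i S_i, with n = 148.
  stratum 1: N_h·S_h = 1900·42.26 = 80294.00
  stratum 2: N_h·S_h = 3500·131.16 = 459060.00
Σ N_h S_h = 539354.00
n for stratum 2 = 148·459060.00/539354.00 = 125.967 → 126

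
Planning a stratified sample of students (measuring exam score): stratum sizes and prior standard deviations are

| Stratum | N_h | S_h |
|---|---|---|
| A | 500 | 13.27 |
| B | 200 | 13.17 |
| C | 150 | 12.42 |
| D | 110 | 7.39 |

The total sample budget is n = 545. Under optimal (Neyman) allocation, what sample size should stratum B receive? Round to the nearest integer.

Neyman allocation: n_h = n · N_h S_h / Σ N_i S_i, with n = 545.
  stratum A: N_h·S_h = 500·13.27 = 6635.00
  stratum B: N_h·S_h = 200·13.17 = 2634.00
  stratum C: N_h·S_h = 150·12.42 = 1863.00
  stratum D: N_h·S_h = 110·7.39 = 812.90
Σ N_h S_h = 11944.90
n for stratum B = 545·2634.00/11944.90 = 120.179 → 120

120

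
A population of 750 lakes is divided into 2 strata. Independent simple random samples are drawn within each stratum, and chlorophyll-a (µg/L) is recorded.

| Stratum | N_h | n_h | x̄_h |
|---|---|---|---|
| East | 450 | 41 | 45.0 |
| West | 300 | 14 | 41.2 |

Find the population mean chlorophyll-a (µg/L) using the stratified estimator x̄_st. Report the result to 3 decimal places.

N = Σ N_h = 750. Stratum weights W_h = N_h/N.
x̄_st = (450·45.0 + 300·41.2) / 750 = 43.48000

x̄_st ≈ 43.480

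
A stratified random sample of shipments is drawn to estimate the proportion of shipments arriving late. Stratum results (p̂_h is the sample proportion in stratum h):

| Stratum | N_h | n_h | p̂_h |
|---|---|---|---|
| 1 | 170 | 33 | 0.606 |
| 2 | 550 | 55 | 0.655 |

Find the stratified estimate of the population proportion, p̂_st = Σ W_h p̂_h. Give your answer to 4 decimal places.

p̂_st ≈ 0.6434

N = 720; stratum weights W_h = N_h/N.
p̂_st = Σ W_h p̂_h = (170·0.606 + 550·0.655)/720 = 0.64343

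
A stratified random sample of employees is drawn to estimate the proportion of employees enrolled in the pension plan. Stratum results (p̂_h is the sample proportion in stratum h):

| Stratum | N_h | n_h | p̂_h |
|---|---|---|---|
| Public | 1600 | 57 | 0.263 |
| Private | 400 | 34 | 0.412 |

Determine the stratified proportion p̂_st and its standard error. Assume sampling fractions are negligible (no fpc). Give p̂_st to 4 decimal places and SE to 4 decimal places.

N = 2000; stratum weights W_h = N_h/N.
p̂_st = Σ W_h p̂_h = (1600·0.263 + 400·0.412)/2000 = 0.29280
V̂(p̂_st) = Σ W_h² p̂_h(1−p̂_h)/(n_h−1):
  stratum Public: (1600/2000)²·0.263·0.737/56 = 0.00221521
  stratum Private: (400/2000)²·0.412·0.588/33 = 0.000293644
V̂(p̂_st) = 0.00250886; SE = √V̂ = 0.0500885

p̂_st ≈ 0.2928, SE ≈ 0.0501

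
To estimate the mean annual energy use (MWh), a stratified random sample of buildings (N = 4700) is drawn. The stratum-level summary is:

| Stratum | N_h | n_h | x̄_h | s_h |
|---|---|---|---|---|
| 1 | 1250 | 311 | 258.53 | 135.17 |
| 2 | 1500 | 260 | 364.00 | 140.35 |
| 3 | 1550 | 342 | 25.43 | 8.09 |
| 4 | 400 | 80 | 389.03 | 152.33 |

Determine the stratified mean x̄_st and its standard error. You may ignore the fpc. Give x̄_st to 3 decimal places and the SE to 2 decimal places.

x̄_st = Σ W_h x̄_h = (1250·258.53 + 1500·364.00 + 1550·25.43 + 400·389.03)/4700 = 226.42362
V̂(x̄_st) = Σ W_h² s_h²/n_h, with W_h = N_h/N and N = 4700:
  stratum 1: (1250/4700)²·135.17²/311 = 4.15551
  stratum 2: (1500/4700)²·140.35²/260 = 7.71682
  stratum 3: (1550/4700)²·8.09²/342 = 0.0208132
  stratum 4: (400/4700)²·152.33²/80 = 2.1009
V̂(x̄_st) = 13.994
SE(x̄_st) = √13.994 = 3.74086

x̄_st ≈ 226.424, SE ≈ 3.74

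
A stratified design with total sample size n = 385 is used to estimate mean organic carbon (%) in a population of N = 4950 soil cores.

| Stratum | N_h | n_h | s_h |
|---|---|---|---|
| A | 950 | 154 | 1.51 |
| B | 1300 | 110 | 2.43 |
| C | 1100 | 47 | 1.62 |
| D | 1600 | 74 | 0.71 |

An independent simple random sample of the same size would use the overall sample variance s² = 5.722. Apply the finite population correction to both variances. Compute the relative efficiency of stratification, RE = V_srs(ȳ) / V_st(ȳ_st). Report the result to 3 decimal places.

RE ≈ 1.913

V̂(ȳ_st) = Σ W_h² (1 − n_h/N_h) s_h²/n_h, with W_h = N_h/N and N = 4950:
  stratum A: (950/4950)²·(1 − 154/950)·1.51²/154 = 0.00045694
  stratum B: (1300/4950)²·(1 − 110/1300)·2.43²/110 = 0.00338922
  stratum C: (1100/4950)²·(1 − 47/1100)·1.62²/47 = 0.00263963
  stratum D: (1600/4950)²·(1 − 74/1600)·0.71²/74 = 0.000678811
V_st = 0.0071646
V_srs = (1 − 385/4950)·5.722/385 = 0.0137064
Relative efficiency = V_srs / V_st = 0.0137064/0.0071646 = 1.9131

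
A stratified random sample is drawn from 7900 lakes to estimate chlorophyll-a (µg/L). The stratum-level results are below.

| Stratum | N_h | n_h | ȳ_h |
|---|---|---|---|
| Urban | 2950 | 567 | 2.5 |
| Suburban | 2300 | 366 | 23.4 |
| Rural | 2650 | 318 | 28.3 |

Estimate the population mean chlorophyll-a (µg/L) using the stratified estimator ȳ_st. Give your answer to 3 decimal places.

N = Σ N_h = 7900. Stratum weights W_h = N_h/N.
ȳ_st = (2950·2.5 + 2300·23.4 + 2650·28.3) / 7900 = 17.23924

ȳ_st ≈ 17.239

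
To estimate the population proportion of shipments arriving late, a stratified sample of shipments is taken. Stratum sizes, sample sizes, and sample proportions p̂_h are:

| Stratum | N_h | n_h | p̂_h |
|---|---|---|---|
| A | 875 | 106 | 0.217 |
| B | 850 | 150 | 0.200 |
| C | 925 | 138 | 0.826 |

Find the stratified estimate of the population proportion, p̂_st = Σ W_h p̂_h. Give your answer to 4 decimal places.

N = 2650; stratum weights W_h = N_h/N.
p̂_st = Σ W_h p̂_h = (875·0.217 + 850·0.200 + 925·0.826)/2650 = 0.42412

p̂_st ≈ 0.4241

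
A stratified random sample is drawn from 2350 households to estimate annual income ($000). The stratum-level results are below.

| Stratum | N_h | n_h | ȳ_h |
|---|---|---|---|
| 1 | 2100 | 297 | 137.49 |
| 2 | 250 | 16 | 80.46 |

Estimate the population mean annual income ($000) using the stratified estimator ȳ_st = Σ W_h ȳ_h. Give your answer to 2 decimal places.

N = Σ N_h = 2350. Stratum weights W_h = N_h/N.
ȳ_st = (2100·137.49 + 250·80.46) / 2350 = 131.4230

ȳ_st ≈ 131.42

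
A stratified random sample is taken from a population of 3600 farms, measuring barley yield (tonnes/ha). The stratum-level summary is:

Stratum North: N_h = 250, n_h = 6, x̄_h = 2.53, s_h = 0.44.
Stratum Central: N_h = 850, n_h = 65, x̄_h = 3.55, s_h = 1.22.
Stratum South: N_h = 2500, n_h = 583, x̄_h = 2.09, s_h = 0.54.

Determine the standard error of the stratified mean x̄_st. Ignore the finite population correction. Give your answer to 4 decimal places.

V̂(x̄_st) = Σ W_h² s_h²/n_h, with W_h = N_h/N and N = 3600:
  stratum North: (250/3600)²·0.44²/6 = 0.000155607
  stratum Central: (850/3600)²·1.22²/65 = 0.00127655
  stratum South: (2500/3600)²·0.54²/583 = 0.000241209
V̂(x̄_st) = 0.00167337
SE(x̄_st) = √0.00167337 = 0.0409068

SE(x̄_st) ≈ 0.0409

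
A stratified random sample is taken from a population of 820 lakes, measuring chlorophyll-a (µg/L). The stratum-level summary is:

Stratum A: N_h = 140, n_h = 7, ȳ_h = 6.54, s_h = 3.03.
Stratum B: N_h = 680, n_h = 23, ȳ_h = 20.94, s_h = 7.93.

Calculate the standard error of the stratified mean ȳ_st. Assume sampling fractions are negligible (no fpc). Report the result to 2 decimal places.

V̂(ȳ_st) = Σ W_h² s_h²/n_h, with W_h = N_h/N and N = 820:
  stratum A: (140/820)²·3.03²/7 = 0.038231
  stratum B: (680/820)²·7.93²/23 = 1.88022
V̂(ȳ_st) = 1.91845
SE(ȳ_st) = √1.91845 = 1.38508

SE(ȳ_st) ≈ 1.39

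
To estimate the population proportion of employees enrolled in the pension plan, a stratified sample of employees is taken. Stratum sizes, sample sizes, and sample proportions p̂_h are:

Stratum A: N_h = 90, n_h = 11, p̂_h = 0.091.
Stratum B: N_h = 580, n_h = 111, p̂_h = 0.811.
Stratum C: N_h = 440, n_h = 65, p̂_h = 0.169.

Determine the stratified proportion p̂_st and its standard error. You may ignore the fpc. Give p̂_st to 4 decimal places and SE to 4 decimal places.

p̂_st ≈ 0.4981, SE ≈ 0.0279

N = 1110; stratum weights W_h = N_h/N.
p̂_st = Σ W_h p̂_h = (90·0.091 + 580·0.811 + 440·0.169)/1110 = 0.49814
V̂(p̂_st) = Σ W_h² p̂_h(1−p̂_h)/(n_h−1):
  stratum A: (90/1110)²·0.091·0.909/10 = 5.43806e-05
  stratum B: (580/1110)²·0.811·0.189/110 = 0.000380452
  stratum C: (440/1110)²·0.169·0.831/64 = 0.0003448
V̂(p̂_st) = 0.000779633; SE = √V̂ = 0.0279219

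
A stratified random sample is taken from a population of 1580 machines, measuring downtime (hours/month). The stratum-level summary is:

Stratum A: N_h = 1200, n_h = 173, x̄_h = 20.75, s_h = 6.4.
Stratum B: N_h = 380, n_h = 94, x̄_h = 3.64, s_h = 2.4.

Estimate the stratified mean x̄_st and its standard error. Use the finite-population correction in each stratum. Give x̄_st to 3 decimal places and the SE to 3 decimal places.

x̄_st = Σ W_h x̄_h = (1200·20.75 + 380·3.64)/1580 = 16.63494
V̂(x̄_st) = Σ W_h² (1 − n_h/N_h) s_h²/n_h, with W_h = N_h/N and N = 1580:
  stratum A: (1200/1580)²·(1 − 173/1200)·6.4²/173 = 0.116883
  stratum B: (380/1580)²·(1 − 94/380)·2.4²/94 = 0.00266766
V̂(x̄_st) = 0.119551
SE(x̄_st) = √0.119551 = 0.345761

x̄_st ≈ 16.635, SE ≈ 0.346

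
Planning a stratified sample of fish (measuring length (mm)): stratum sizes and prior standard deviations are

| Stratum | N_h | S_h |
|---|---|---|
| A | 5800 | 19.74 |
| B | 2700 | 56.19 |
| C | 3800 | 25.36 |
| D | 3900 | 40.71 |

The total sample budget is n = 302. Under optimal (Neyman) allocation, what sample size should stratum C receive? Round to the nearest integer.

56

Neyman allocation: n_h = n · N_h S_h / Σ N_i S_i, with n = 302.
  stratum A: N_h·S_h = 5800·19.74 = 114492.00
  stratum B: N_h·S_h = 2700·56.19 = 151713.00
  stratum C: N_h·S_h = 3800·25.36 = 96368.00
  stratum D: N_h·S_h = 3900·40.71 = 158769.00
Σ N_h S_h = 521342.00
n for stratum C = 302·96368.00/521342.00 = 55.824 → 56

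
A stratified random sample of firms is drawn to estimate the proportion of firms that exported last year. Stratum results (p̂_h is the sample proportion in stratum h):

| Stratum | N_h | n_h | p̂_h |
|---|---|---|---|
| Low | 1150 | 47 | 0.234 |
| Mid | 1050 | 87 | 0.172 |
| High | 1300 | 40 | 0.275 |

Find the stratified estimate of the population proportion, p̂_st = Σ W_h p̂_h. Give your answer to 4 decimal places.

p̂_st ≈ 0.2306

N = 3500; stratum weights W_h = N_h/N.
p̂_st = Σ W_h p̂_h = (1150·0.234 + 1050·0.172 + 1300·0.275)/3500 = 0.23063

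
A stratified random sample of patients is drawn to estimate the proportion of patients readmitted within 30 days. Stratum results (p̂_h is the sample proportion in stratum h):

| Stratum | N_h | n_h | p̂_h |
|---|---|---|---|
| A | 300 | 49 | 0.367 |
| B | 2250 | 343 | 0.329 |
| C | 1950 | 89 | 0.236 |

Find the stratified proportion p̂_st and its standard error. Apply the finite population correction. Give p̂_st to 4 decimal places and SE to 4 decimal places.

p̂_st ≈ 0.2912, SE ≈ 0.0228

N = 4500; stratum weights W_h = N_h/N.
p̂_st = Σ W_h p̂_h = (300·0.367 + 2250·0.329 + 1950·0.236)/4500 = 0.29123
V̂(p̂_st) = Σ W_h² (1 − n_h/N_h) p̂_h(1−p̂_h)/(n_h−1):
  stratum A: (300/4500)²·(1 − 49/300)·0.367·0.633/48 = 1.79969e-05
  stratum B: (2250/4500)²·(1 − 343/2250)·0.329·0.671/342 = 0.000136773
  stratum C: (1950/4500)²·(1 − 89/1950)·0.236·0.764/88 = 0.00036718
V̂(p̂_st) = 0.00052195; SE = √V̂ = 0.0228462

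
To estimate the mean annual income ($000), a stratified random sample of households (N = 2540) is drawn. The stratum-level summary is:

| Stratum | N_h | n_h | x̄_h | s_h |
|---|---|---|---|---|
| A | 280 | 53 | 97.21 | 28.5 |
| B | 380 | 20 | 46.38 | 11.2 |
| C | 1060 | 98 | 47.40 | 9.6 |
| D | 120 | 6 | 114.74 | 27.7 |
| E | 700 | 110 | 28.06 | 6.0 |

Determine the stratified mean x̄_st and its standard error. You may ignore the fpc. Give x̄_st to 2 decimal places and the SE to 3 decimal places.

x̄_st = Σ W_h x̄_h = (280·97.21 + 380·46.38 + 1060·47.40 + 120·114.74 + 700·28.06)/2540 = 50.58976
V̂(x̄_st) = Σ W_h² s_h²/n_h, with W_h = N_h/N and N = 2540:
  stratum A: (280/2540)²·28.5²/53 = 0.186236
  stratum B: (380/2540)²·11.2²/20 = 0.14038
  stratum C: (1060/2540)²·9.6²/98 = 0.16378
  stratum D: (120/2540)²·27.7²/6 = 0.285432
  stratum E: (700/2540)²·6.0²/110 = 0.0248564
V̂(x̄_st) = 0.800684
SE(x̄_st) = √0.800684 = 0.89481

x̄_st ≈ 50.59, SE ≈ 0.895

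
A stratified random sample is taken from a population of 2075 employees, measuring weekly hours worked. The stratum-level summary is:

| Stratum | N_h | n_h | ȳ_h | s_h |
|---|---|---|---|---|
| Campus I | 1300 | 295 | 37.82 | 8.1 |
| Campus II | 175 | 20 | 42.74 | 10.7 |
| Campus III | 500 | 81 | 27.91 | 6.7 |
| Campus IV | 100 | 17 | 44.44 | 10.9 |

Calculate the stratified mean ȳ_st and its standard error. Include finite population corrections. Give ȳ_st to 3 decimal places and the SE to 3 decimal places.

ȳ_st = Σ W_h ȳ_h = (1300·37.82 + 175·42.74 + 500·27.91 + 100·44.44)/2075 = 36.16602
V̂(ȳ_st) = Σ W_h² (1 − n_h/N_h) s_h²/n_h, with W_h = N_h/N and N = 2075:
  stratum Campus I: (1300/2075)²·(1 − 295/1300)·8.1²/295 = 0.0674872
  stratum Campus II: (175/2075)²·(1 − 20/175)·10.7²/20 = 0.0360638
  stratum Campus III: (500/2075)²·(1 − 81/500)·6.7²/81 = 0.0269657
  stratum Campus IV: (100/2075)²·(1 − 17/100)·10.9²/17 = 0.0134724
V̂(ȳ_st) = 0.143989
SE(ȳ_st) = √0.143989 = 0.379459

ȳ_st ≈ 36.166, SE ≈ 0.379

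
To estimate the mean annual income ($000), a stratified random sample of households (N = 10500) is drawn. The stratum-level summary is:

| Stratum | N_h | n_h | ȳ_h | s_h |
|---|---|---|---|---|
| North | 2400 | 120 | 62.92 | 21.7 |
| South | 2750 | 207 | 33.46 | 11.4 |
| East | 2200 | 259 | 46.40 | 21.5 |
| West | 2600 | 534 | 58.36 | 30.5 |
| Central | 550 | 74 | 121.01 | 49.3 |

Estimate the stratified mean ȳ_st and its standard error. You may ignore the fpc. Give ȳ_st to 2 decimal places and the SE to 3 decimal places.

ȳ_st ≈ 53.66, SE ≈ 0.723

ȳ_st = Σ W_h ȳ_h = (2400·62.92 + 2750·33.46 + 2200·46.40 + 2600·58.36 + 550·121.01)/10500 = 53.65662
V̂(ȳ_st) = Σ W_h² s_h²/n_h, with W_h = N_h/N and N = 10500:
  stratum North: (2400/10500)²·21.7²/120 = 0.205013
  stratum South: (2750/10500)²·11.4²/207 = 0.0430652
  stratum East: (2200/10500)²·21.5²/259 = 0.0783509
  stratum West: (2600/10500)²·30.5²/534 = 0.106814
  stratum Central: (550/10500)²·49.3²/74 = 0.0901175
V̂(ȳ_st) = 0.52336
SE(ȳ_st) = √0.52336 = 0.723437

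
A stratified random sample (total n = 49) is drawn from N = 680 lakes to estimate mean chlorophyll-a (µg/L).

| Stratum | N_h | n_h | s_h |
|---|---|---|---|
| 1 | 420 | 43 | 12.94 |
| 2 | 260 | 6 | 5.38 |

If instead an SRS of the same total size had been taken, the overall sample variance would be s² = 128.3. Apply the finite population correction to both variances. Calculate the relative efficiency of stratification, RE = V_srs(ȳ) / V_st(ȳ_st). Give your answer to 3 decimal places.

RE ≈ 1.201

V̂(ȳ_st) = Σ W_h² (1 − n_h/N_h) s_h²/n_h, with W_h = N_h/N and N = 680:
  stratum 1: (420/680)²·(1 − 43/420)·12.94²/43 = 1.33344
  stratum 2: (260/680)²·(1 − 6/260)·5.38²/6 = 0.688974
V_st = 2.02241
V_srs = (1 − 49/680)·128.3/49 = 2.42969
Relative efficiency = V_srs / V_st = 2.42969/2.02241 = 1.2014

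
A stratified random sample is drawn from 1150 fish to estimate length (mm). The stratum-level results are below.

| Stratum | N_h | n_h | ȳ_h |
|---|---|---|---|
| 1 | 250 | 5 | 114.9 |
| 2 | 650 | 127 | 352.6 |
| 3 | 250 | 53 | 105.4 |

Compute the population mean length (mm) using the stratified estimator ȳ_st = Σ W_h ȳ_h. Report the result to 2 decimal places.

N = Σ N_h = 1150. Stratum weights W_h = N_h/N.
ȳ_st = (250·114.9 + 650·352.6 + 250·105.4) / 1150 = 247.1870

ȳ_st ≈ 247.19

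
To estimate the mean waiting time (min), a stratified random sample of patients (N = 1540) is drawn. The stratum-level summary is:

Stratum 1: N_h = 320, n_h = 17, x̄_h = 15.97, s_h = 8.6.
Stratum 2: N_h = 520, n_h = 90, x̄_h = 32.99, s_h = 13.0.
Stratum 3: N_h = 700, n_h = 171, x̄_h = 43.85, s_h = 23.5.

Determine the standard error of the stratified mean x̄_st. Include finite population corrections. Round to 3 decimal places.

SE(x̄_st) ≈ 0.927

V̂(x̄_st) = Σ W_h² (1 − n_h/N_h) s_h²/n_h, with W_h = N_h/N and N = 1540:
  stratum 1: (320/1540)²·(1 − 17/320)·8.6²/17 = 0.177869
  stratum 2: (520/1540)²·(1 − 90/520)·13.0²/90 = 0.177041
  stratum 3: (700/1540)²·(1 − 171/700)·23.5²/171 = 0.504257
V̂(x̄_st) = 0.859167
SE(x̄_st) = √0.859167 = 0.926912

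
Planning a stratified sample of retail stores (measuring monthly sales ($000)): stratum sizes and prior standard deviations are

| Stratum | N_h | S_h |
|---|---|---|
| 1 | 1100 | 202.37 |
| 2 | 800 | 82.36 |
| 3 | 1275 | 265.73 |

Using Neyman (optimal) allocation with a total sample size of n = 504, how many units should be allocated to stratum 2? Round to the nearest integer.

Neyman allocation: n_h = n · N_h S_h / Σ N_i S_i, with n = 504.
  stratum 1: N_h·S_h = 1100·202.37 = 222607.00
  stratum 2: N_h·S_h = 800·82.36 = 65888.00
  stratum 3: N_h·S_h = 1275·265.73 = 338805.75
Σ N_h S_h = 627300.75
n for stratum 2 = 504·65888.00/627300.75 = 52.937 → 53

53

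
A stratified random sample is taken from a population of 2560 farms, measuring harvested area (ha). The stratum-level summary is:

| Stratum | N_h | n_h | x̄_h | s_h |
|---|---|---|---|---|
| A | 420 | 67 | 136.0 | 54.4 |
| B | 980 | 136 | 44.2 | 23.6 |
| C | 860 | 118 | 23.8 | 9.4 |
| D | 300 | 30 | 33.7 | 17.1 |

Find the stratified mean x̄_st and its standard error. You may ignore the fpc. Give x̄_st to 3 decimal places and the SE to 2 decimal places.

x̄_st ≈ 51.177, SE ≈ 1.42

x̄_st = Σ W_h x̄_h = (420·136.0 + 980·44.2 + 860·23.8 + 300·33.7)/2560 = 51.17734
V̂(x̄_st) = Σ W_h² s_h²/n_h, with W_h = N_h/N and N = 2560:
  stratum A: (420/2560)²·54.4²/67 = 1.18889
  stratum B: (980/2560)²·23.6²/136 = 0.600147
  stratum C: (860/2560)²·9.4²/118 = 0.0845066
  stratum D: (300/2560)²·17.1²/30 = 0.133855
V̂(x̄_st) = 2.0074
SE(x̄_st) = √2.0074 = 1.41683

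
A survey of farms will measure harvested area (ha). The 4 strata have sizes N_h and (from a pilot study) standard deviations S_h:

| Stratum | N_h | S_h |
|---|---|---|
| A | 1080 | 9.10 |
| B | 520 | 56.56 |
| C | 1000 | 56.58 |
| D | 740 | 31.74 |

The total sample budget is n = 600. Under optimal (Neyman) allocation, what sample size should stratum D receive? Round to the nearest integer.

Neyman allocation: n_h = n · N_h S_h / Σ N_i S_i, with n = 600.
  stratum A: N_h·S_h = 1080·9.10 = 9828.00
  stratum B: N_h·S_h = 520·56.56 = 29411.20
  stratum C: N_h·S_h = 1000·56.58 = 56580.00
  stratum D: N_h·S_h = 740·31.74 = 23487.60
Σ N_h S_h = 119306.80
n for stratum D = 600·23487.60/119306.80 = 118.120 → 118

118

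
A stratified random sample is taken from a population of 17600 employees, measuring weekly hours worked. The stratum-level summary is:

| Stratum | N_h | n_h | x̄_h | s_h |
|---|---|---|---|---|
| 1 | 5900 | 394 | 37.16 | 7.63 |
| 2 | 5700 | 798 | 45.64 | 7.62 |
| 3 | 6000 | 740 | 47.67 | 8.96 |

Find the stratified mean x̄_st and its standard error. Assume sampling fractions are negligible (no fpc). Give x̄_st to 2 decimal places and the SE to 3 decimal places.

x̄_st ≈ 43.49, SE ≈ 0.192

x̄_st = Σ W_h x̄_h = (5900·37.16 + 5700·45.64 + 6000·47.67)/17600 = 43.48932
V̂(x̄_st) = Σ W_h² s_h²/n_h, with W_h = N_h/N and N = 17600:
  stratum 1: (5900/17600)²·7.63²/394 = 0.0166047
  stratum 2: (5700/17600)²·7.62²/798 = 0.00763188
  stratum 3: (6000/17600)²·8.96²/740 = 0.0126084
V̂(x̄_st) = 0.036845
SE(x̄_st) = √0.036845 = 0.191951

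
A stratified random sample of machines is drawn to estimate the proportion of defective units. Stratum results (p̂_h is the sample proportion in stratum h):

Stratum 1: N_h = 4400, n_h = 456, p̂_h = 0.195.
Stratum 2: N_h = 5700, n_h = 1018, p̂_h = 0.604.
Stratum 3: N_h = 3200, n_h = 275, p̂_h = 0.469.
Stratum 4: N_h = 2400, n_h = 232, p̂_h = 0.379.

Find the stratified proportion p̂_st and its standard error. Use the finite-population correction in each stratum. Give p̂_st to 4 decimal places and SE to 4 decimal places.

p̂_st ≈ 0.4275, SE ≈ 0.0103

N = 15700; stratum weights W_h = N_h/N.
p̂_st = Σ W_h p̂_h = (4400·0.195 + 5700·0.604 + 3200·0.469 + 2400·0.379)/15700 = 0.42746
V̂(p̂_st) = Σ W_h² (1 − n_h/N_h) p̂_h(1−p̂_h)/(n_h−1):
  stratum 1: (4400/15700)²·(1 − 456/4400)·0.195·0.805/455 = 2.4289e-05
  stratum 2: (5700/15700)²·(1 − 1018/5700)·0.604·0.396/1017 = 2.54635e-05
  stratum 3: (3200/15700)²·(1 − 275/3200)·0.469·0.531/274 = 3.45138e-05
  stratum 4: (2400/15700)²·(1 − 232/2400)·0.379·0.621/231 = 2.15075e-05
V̂(p̂_st) = 0.000105774; SE = √V̂ = 0.0102846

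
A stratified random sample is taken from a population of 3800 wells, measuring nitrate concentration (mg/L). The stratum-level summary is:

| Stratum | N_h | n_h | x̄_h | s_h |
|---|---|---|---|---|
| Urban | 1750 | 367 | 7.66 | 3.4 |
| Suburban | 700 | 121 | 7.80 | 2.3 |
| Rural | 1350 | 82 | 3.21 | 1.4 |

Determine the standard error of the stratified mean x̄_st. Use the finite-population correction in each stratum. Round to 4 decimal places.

SE(x̄_st) ≈ 0.0966

V̂(x̄_st) = Σ W_h² (1 − n_h/N_h) s_h²/n_h, with W_h = N_h/N and N = 3800:
  stratum Urban: (1750/3800)²·(1 − 367/1750)·3.4²/367 = 0.0052794
  stratum Suburban: (700/3800)²·(1 − 121/700)·2.3²/121 = 0.0012271
  stratum Rural: (1350/3800)²·(1 − 82/1350)·1.4²/82 = 0.00283353
V̂(x̄_st) = 0.00934003
SE(x̄_st) = √0.00934003 = 0.0966438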